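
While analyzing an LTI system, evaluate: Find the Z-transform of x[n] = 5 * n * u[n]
Z{n * u[n]} = z/(z-1)^2
By linearity: Z{5 * n * u[n]} = 5z/(z-1)^2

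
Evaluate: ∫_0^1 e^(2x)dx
Antiderivative: (1/2)e^(2x)
Evaluate: (1/2)(e^2-1)

Answer: (e^2-1)/2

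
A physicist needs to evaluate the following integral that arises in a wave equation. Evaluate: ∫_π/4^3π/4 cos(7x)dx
Antiderivative: sin(7x)/7
Evaluate at bounds: [sin(7·3π/4)/7] - [sin(7·π/4)/7]
=((-√2/2) - (-√2/2))/7=0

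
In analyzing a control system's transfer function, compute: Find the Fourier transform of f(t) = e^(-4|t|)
Using the standard pair: F{e^(-a|t|)}=2a/(a^2 + omega^2)
With a=4: F(omega)=8/(16 + omega^2)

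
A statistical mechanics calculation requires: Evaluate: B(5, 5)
B(x,y) = Γ(x)Γ(y)/Γ(x + y) = (x-1)!(y-1)!/(x + y-1)!
B(5,5) = 4!·4!/9! = 1/630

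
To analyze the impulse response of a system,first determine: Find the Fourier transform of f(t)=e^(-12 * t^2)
The Fourier transform of a Gaussian e^(-a*t^2) is sqrt(pi/a)*e^(-omega^2/(4a)).
With a=12: F(omega)=sqrt(pi/12)*e^(-omega^2/48)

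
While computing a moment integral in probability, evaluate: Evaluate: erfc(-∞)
erfc(x) = 1 - erf(x); erfc(-∞) = 1 - erf(-∞) = 1 - (-1) = 2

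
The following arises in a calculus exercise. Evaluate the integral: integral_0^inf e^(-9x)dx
integral_0^inf e^(-9x) dx=[-1/9 * e^(-9x)]_0^inf
=0 - (-1/9)=1/9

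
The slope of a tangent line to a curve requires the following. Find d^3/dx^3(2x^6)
Apply power rule 3 times:
d^1: 12x^5
d^2: 60x^4
d^3: 240x^3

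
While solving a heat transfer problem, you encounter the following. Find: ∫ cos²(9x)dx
Using identity cos²(u) = (1 + cos(2u))/2:
∫ (1 + cos(18x))/2 dx = x/2 + sin(18x)/36 + C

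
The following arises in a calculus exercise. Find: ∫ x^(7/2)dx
Power rule: ∫ x^(7/2) dx=x^(9/2)/(9/2)+C

Answer: (2/9)·x^(9/2)+C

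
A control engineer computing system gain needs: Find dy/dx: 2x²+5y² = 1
Differentiate: 4x+10y·(dy/dx) = 0
dy/dx = -4x/(10y) = -(2/5)·(x/y)

Answer: dy/dx = -(2/5)·(x/y)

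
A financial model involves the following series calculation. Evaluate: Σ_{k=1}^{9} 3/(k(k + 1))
Partial fractions: 3/(k(k+1))=3/k - 3/(k+1)
Telescoping sum: 3(1-1/10)=3·9/10

Answer: 27/10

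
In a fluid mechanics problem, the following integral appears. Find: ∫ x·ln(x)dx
By parts: u=ln(x), dv=x dx
du=1/x dx, v=x^2/2
=x^2·ln(x)/2 - ∫ x/2 dx
=x^2·ln(x)/2 - x^2/4+C

Answer: x^2(ln(x)/2-1/4)+C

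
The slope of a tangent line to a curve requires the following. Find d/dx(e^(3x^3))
Chain rule: d/dx[e^u]=e^u · u' where u=3x^3
u'=9x^2

Answer: 9x^2·e^(3x^3)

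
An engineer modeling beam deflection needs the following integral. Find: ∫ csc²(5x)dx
Since d/dx[-cot(5x)] = 5csc²(5x), integral = -cot(5x)/5+C

Answer: (-1/5)cot(5x)+C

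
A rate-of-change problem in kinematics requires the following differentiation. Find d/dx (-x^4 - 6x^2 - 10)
Power rule: d/dx(ax^n) = n·a·x^(n-1)
Term by term: -4·x^3-12·x

Answer: -4x^3-12x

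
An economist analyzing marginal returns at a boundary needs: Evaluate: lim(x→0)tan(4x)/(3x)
tan(u) ≈ u for small u:
tan(4x)/(3x) ≈ 4x/(3x) = 4/3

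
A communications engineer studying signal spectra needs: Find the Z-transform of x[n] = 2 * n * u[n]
Z{n * u[n]}=z/(z-1)^2
By linearity: Z{2 * n * u[n]}=2z/(z-1)^2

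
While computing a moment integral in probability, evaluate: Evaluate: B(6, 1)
B(x,y)=Γ(x)Γ(y)/Γ(x + y)=(x-1)!(y-1)!/(x + y-1)!
B(6,1)=5!·0!/6!=1/6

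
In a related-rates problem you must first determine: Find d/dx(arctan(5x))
d/dx[arctan(u)] = u'/(1+u²), u = 5x, u' = 5

Answer: 5/(1+25x²)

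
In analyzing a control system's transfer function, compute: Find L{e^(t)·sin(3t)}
First shifting: L{e^(at)f(t)}=F(s-a)
L{sin(3t)}=3/(s² + 9)
Shift: 3/((s-1)² + 9)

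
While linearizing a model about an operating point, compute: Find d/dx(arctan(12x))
d/dx[arctan(u)] = u'/(1 + u²), u = 12x, u' = 12

Answer: 12/(1 + 144x²)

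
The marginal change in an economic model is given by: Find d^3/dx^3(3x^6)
Apply power rule 3 times:
d^1: 18x^5
d^2: 90x^4
d^3: 360x^3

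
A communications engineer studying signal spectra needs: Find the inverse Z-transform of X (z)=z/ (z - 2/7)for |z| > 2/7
Standard pair: z/(z-a) <-> a^n * u[n] for causal signals
With a = 2/7: x[n] = (2/7)^n * u[n]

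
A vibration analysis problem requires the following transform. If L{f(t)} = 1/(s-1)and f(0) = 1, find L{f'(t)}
L{f'(t)}=s·F(s) - f(0)=s/(s-1)-1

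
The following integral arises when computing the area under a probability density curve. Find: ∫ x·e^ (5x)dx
Integration by parts: u=x, dv=e^(5x) dx
du=dx, v=e^(5x)/5
=x·e^(5x)/5 - ∫ e^(5x)/5 dx
=x·e^(5x)/5 - e^(5x)/25 + C

Answer: e^(5x)(x/5 - 1/25) + C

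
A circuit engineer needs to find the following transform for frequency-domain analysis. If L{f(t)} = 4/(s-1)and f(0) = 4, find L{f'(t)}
L{f'(t)}=s·F(s) - f(0)=4s/(s-1) - 4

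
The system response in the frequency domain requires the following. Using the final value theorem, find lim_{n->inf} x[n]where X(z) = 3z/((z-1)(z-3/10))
Final value theorem: lim x[n]=lim_{z->1} (z-1)*X(z)
(z-1)*X(z)=3z/(z-3/10)
As z->1: 3/(1 - 3/10)=3/(7/10)=30/7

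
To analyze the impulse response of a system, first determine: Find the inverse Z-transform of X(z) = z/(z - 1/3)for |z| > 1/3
Standard pair: z/(z-a) <-> a^n * u[n] for causal signals
With a=1/3: x[n]=(1/3)^n * u[n]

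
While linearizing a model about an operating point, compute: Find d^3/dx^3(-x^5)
Apply power rule 3 times:
d^1: -5x^4
d^2: -20x^3
d^3: -60x^2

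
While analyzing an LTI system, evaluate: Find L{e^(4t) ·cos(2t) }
First shifting: L{e^(at)f(t)} = F(s-a)
L{cos(2t)} = s/(s² + 4)
Shift: (s-4)/((s-4)² + 4)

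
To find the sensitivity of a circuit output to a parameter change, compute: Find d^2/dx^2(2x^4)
Apply power rule 2 times:
d^1: 8x^3
d^2: 24x^2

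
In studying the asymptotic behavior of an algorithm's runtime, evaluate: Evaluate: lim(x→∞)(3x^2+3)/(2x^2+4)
Divide numerator and denominator by x^2:
lim (3 + 3/x^2)/(2 + 4/x^2) = 3/2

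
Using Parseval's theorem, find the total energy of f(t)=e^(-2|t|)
Parseval's theorem: E = integral |f(t)|^2 dt = (1/2pi) integral |F(omega)|^2 domega
E = integral_{-inf}^{inf} e^(-4|t|) dt = 2*integral_0^inf e^(-4t) dt = 2/(2*2) = 1/2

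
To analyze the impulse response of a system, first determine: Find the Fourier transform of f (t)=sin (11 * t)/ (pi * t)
sin(W * t)/(pi * t)=(W/pi) * sinc(W * t/pi) is the impulse response of the ideal low-pass filter with cutoff W (here W=11).
Its Fourier transform is a rectangular function:
F(omega)=1 for |omega| < 11, 0 otherwise

Answer: rect(omega/22) [i.e., 1 for |omega| < 11, 0 otherwise]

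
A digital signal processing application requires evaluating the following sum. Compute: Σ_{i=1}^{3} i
Using formula: Σ i^1=n(n + 1)/2=3·4/2=6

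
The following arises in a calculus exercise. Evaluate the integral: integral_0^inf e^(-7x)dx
integral_0^inf e^(-7x) dx=[-1/7*e^(-7x)]_0^inf
=0 - (-1/7)=1/7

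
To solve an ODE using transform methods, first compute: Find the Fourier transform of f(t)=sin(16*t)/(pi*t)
sin(W*t)/(pi*t) = (W/pi)*sinc(W*t/pi) is the impulse response of the ideal low-pass filter with cutoff W (here W = 16).
Its Fourier transform is a rectangular function:
F(omega) = 1 for |omega| < 16, 0 otherwise

Answer: rect(omega/32) [i.e., 1 for |omega| < 16, 0 otherwise]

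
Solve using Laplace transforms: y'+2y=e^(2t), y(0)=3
Take L: sY - 3 + 2Y = 1/(s-2)
Y(s + 2) = 1/(s-2) + 3
Y = 1/((s-2)(s + 2)) + 3/(s + 2)
Partial fractions: 1/((s-2)(s + 2)) = (1/4)/(s-2) - (1/4)/(s + 2)
So Y = (1/4)/(s-2) + (11/4)/(s + 2)
Inverse Laplace transform (L^(-1){1/(s-2)} = e^(2t), L^(-1){1/(s + 2)} = e^(-2t)):

Answer: y(t) = (1/4)·e^(2t) + (11/4)·e^(-2t)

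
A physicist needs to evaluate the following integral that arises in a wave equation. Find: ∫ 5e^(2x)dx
Since d/dx[e^(2x)] = 2e^(2x), we get 5/2 e^(2x) + C

Answer: (5/2)e^(2x) + C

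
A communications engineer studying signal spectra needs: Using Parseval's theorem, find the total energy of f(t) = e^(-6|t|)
Parseval's theorem: E = integral |f(t)|^2 dt = (1/2pi) integral |F(omega)|^2 domega
E = integral_{-inf}^{inf} e^(-12|t|) dt = 2 * integral_0^inf e^(-12t) dt = 2/(2 * 6) = 1/6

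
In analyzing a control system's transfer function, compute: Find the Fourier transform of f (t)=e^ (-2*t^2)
The Fourier transform of a Gaussian e^(-a * t^2) is sqrt(pi/a) * e^(-omega^2/(4a)).
With a=2: F(omega)=sqrt(pi/2) * e^(-omega^2/8)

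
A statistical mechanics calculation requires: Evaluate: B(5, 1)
B(x,y)=Γ(x)Γ(y)/Γ(x+y)=(x-1)!(y-1)!/(x+y-1)!
B(5,1)=4!·0!/5!=1/5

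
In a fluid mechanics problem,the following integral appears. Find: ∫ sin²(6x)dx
Using identity sin²(u) = (1 - cos(2u))/2:
∫ (1 - cos(12x))/2 dx = x/2 - sin(12x)/24+C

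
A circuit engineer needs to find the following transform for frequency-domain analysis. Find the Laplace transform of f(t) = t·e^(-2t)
L{t·e^(at)} = 1/(s-a)²
L{t·e^(-2t)} = 1/(s + 2)²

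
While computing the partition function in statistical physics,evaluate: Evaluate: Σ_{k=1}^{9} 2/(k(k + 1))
Partial fractions: 2/(k(k+1))=2/k - 2/(k+1)
Telescoping sum: 2(1-1/10)=2·9/10

Answer: 9/5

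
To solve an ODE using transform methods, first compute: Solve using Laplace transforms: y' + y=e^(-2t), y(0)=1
Take L: sY - 1 + Y = 1/(s + 2)
Y(s + 1) = 1/(s + 2) + 1
Y = 1/((s + 2)(s + 1)) + 1/(s + 1)
Partial fractions: 1/((s + 2)(s + 1)) = -1/(s + 2) + 1/(s + 1)
So Y = -1/(s + 2) + 2/(s + 1)
Inverse Laplace transform (L^(-1){1/(s + 2)} = e^(-2t), L^(-1){1/(s + 1)} = e^(-t)):

Answer: y(t) = -1·e^(-2t) + 2·e^(-t)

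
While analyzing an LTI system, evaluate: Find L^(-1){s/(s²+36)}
L^(-1){s/(s²+w²)}=cos(wt)
Here w=6

Answer: cos(6t)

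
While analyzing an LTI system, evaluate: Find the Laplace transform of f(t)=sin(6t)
L{sin(wt)}=w/(s² + w²)
L{sin(6t)}=6/(s² + 36)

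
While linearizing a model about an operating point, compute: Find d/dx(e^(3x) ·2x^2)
Product rule: (fg)' = f'g + fg'
f = e^(3x), f' = 3·e^(3x)
g = 2x^2, g' = 4x

Answer: 6·e^(3x)·x^2 + 4·e^(3x)·x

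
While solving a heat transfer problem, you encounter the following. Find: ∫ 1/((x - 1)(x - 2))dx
Partial fractions: 1/((x-1)(x-2)) = A/(x-1) + B/(x-2)
A = -1, B = 1
∫ [-1· 1/(x-1) + 1· 1/(x-2)] dx
= (1)[ln|x-2| - ln|x-1|] + C

Answer: ln|(x-2)/(x-1)| + C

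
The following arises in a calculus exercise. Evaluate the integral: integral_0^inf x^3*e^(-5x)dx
This is a Gamma integral. Substitute u = 5x (du = 5 dx):
integral_0^inf x^3 * e^(-5x) dx = (1/5^4) integral_0^inf u^3 * e^(-u) du
= Gamma(4)/5^4 = 3!/5^4 = 6/625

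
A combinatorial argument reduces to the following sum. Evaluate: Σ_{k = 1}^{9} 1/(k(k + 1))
Partial fractions: 1/(k(k+1)) = 1/k - 1/(k+1)
Telescoping sum: 1(1-1/10) = 1·9/10

Answer: 9/10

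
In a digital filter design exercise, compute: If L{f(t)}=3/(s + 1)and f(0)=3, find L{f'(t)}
L{f'(t)} = s·F(s) - f(0) = 3s/(s + 1) - 3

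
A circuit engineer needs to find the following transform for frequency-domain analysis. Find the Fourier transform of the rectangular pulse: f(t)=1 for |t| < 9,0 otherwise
F(omega)=integral from -9 to 9 of e^(-j * omega * t) dt
=2 * sin(9 * omega)/omega=18 * sinc(9 * omega/pi)

Answer: 2 * sin(9 * omega)/omega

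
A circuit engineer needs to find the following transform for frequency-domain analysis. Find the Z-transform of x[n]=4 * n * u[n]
Z{n * u[n]}=z/(z-1)^2
By linearity: Z{4 * n * u[n]}=4z/(z-1)^2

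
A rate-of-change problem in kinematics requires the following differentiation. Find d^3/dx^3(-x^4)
Apply power rule 3 times:
d^1: -4x^3
d^2: -12x^2
d^3: -24x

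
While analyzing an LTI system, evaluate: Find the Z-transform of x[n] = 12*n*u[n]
Z{n * u[n]} = z/(z-1)^2
By linearity: Z{12 * n * u[n]} = 12z/(z-1)^2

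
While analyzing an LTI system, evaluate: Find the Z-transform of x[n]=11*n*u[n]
Z{n*u[n]}=z/(z-1)^2
By linearity: Z{11*n*u[n]}=11z/(z-1)^2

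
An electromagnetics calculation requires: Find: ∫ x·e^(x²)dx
Let u=x², du=2x dx
∫ (1/2)e^u du=e^u/2 + C

Answer: e^(x²)/2 + C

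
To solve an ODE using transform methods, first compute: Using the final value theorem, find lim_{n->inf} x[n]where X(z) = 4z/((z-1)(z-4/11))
Final value theorem: lim x[n]=lim_{z->1} (z-1) * X(z)
(z-1) * X(z)=4z/(z-4/11)
As z->1: 4/(1 - 4/11)=4/(7/11)=44/7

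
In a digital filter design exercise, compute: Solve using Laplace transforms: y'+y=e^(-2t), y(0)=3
Take L: sY - 3+Y = 1/(s+2)
Y(s+1) = 1/(s+2)+3
Y = 1/((s+2)(s+1))+3/(s+1)
Partial fractions: 1/((s+2)(s+1)) = -1/(s+2)+1/(s+1)
So Y = -1/(s+2)+4/(s+1)
Inverse Laplace transform (L^(-1){1/(s+2)} = e^(-2t), L^(-1){1/(s+1)} = e^(-t)):

Answer: y(t) = -1·e^(-2t)+4·e^(-t)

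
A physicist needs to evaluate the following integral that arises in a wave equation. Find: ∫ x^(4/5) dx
Power rule: ∫ x^(4/5) dx = x^(9/5)/(9/5) + C

Answer: (5/9)·x^(9/5) + C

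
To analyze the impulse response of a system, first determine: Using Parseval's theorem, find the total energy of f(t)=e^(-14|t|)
Parseval's theorem: E = integral |f(t)|^2 dt = (1/2pi) integral |F(omega)|^2 domega
E = integral_{-inf}^{inf} e^(-28|t|) dt = 2*integral_0^inf e^(-28t) dt = 2/(2*14) = 1/14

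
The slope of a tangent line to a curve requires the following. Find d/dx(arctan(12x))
d/dx[arctan(u)] = u'/(1+u²), u = 12x, u' = 12

Answer: 12/(1+144x²)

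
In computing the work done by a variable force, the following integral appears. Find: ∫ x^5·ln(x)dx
By parts: u=ln(x), dv=x^5 dx
du=1/x dx, v=x^6/6
=x^6·ln(x)/6 - ∫ x^5/6 dx
=x^6·ln(x)/6 - x^6/36 + C

Answer: x^6(ln(x)/6 - 1/36) + C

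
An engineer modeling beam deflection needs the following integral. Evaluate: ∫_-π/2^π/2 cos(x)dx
Antiderivative: sin(x)
Evaluate at bounds: [sin(1·π/2)/1] - [sin(1·-π/2)/1]
= ((1) - (-1))/1 = 2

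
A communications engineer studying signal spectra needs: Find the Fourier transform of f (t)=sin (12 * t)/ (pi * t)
sin(W * t)/(pi * t) = (W/pi) * sinc(W * t/pi) is the impulse response of the ideal low-pass filter with cutoff W (here W = 12).
Its Fourier transform is a rectangular function:
F(omega) = 1 for |omega| < 12, 0 otherwise

Answer: rect(omega/24) [i.e., 1 for |omega| < 12, 0 otherwise]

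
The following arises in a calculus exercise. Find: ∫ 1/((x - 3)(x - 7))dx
Partial fractions: 1/((x-3)(x-7))=A/(x-3)+B/(x-7)
A=-1/4, B=1/4
∫ [-1/4· 1/(x-3)+1/4· 1/(x-7)] dx
=(1/4)[ln|x-7| - ln|x-3|]+C

Answer: (1/4)·ln|(x-7)/(x-3)|+C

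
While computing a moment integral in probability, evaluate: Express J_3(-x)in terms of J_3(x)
For integer n: J_n(-x)=(-1)^n J_n(x)
With n=3: J_3(-x)=(-1)^3 J_3(x)=-J_3(x)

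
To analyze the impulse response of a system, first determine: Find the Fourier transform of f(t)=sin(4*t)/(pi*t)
sin(W*t)/(pi*t) = (W/pi)*sinc(W*t/pi) is the impulse response of the ideal low-pass filter with cutoff W (here W = 4).
Its Fourier transform is a rectangular function:
F(omega) = 1 for |omega| < 4, 0 otherwise

Answer: rect(omega/8) [i.e., 1 for |omega| < 4, 0 otherwise]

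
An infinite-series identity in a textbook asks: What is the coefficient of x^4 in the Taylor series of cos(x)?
cos(x)=Σ (-1)^k x^(2k)/(2k)!
For x^4: (-1)^2/4!=1/24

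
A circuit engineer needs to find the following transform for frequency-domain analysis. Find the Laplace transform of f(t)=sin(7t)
L{sin(wt)}=w/(s² + w²)
L{sin(7t)}=7/(s² + 49)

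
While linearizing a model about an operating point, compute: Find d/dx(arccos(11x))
d/dx[arccos(u)] = -u'/√(1-u²), u = 11x, u' = 11

Answer: -11/√(1 - 121x²)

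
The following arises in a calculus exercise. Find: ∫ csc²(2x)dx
Since d/dx[-cot(2x)] = 2csc²(2x), integral = -cot(2x)/2 + C

Answer: (-1/2)cot(2x) + C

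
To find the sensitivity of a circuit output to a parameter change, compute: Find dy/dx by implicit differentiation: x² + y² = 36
Differentiate both sides: 2x + 2y·(dy/dx)=0
Solve: dy/dx=-2x/(2y)=-x/y

Answer: dy/dx=-x/y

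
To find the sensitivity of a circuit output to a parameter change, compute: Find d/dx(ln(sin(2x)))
Chain rule: d/dx[ln(u)]=u'/u where u=sin(2x)
u'=2cos(2x)

Answer: (2cos(2x))/(sin(2x))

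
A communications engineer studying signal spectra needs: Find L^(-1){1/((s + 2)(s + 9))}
Partial fractions: 1/((s+2)(s+9))=A/(s+2)+B/(s+9)
Cover-up: A=1/(s+9)|_{s=-2}=1/7; B=1/(s+2)|_{s=-9}=-1/7
L^(-1)=(1/7)e^(-2t) - (1/7)e^(-9t)

Answer: (1/7)(e^(-2t) - e^(-9t))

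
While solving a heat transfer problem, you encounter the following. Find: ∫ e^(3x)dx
Since d/dx[e^(3x)]=3e^(3x), we get 1/3 e^(3x) + C

Answer: (1/3)e^(3x) + C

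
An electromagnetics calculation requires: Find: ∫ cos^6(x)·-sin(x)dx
Let u = cos(x), du = -sin(x) dx
∫ u^6 du = u^7/7 + C

Answer: cos^7(x)/7 + C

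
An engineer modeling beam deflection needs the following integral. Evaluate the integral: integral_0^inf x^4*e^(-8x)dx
This is a Gamma integral. Substitute u = 8x (du = 8 dx):
integral_0^inf x^4*e^(-8x) dx = (1/8^5) integral_0^inf u^4*e^(-u) du
= Gamma(5)/8^5 = 4!/8^5 = 24/32768

Answer: 3/4096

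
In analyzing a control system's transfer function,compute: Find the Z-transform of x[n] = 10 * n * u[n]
Z{n * u[n]}=z/(z-1)^2
By linearity: Z{10 * n * u[n]}=10z/(z-1)^2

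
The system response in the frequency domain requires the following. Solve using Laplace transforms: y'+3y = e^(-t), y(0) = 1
Take L: sY - 1 + 3Y = 1/(s + 1)
Y(s + 3) = 1/(s + 1) + 1
Y = 1/((s + 1)(s + 3)) + 1/(s + 3)
Partial fractions: 1/((s + 1)(s + 3)) = (1/2)/(s + 1) - (1/2)/(s + 3)
So Y = (1/2)/(s + 1) + (1/2)/(s + 3)
Inverse Laplace transform (L^(-1){1/(s + 1)} = e^(-t), L^(-1){1/(s + 3)} = e^(-3t)):

Answer: y(t) = (1/2)·e^(-t) + (1/2)·e^(-3t)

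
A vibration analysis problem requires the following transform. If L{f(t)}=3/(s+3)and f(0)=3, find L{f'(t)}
L{f'(t)} = s·F(s) - f(0) = 3s/(s + 3) - 3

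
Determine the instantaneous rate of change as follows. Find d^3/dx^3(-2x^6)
Apply power rule 3 times:
d^1: -12x^5
d^2: -60x^4
d^3: -240x^3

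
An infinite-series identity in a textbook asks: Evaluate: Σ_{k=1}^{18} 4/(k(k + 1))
Partial fractions: 4/(k(k+1)) = 4/k - 4/(k+1)
Telescoping sum: 4(1-1/19) = 4·18/19

Answer: 72/19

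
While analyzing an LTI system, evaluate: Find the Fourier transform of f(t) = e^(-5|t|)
Using the standard pair: F{e^(-a|t|)}=2a/(a^2+omega^2)
With a=5: F(omega)=10/(25+omega^2)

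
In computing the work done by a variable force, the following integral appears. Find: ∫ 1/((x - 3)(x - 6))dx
Partial fractions: 1/((x-3)(x-6))=A/(x-3) + B/(x-6)
A=-1/3, B=1/3
∫ [-1/3· 1/(x-3) + 1/3· 1/(x-6)] dx
=(1/3)[ln|x-6| - ln|x-3|] + C

Answer: (1/3)·ln|(x-6)/(x-3)| + C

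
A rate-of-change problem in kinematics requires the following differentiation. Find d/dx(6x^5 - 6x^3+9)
Power rule: d/dx(ax^n) = n·a·x^(n-1)
Term by term: 30·x^4-18·x^2

Answer: 30x^4-18x^2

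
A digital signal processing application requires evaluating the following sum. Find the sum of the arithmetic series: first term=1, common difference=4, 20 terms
Last term: a_n = 1+(20-1)·4 = 77
Sum = n(a_1+a_n)/2 = 20(1+77)/2 = 780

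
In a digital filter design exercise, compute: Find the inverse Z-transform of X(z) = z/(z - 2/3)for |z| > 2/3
Standard pair: z/(z-a) <-> a^n*u[n] for causal signals
With a=2/3: x[n]=(2/3)^n*u[n]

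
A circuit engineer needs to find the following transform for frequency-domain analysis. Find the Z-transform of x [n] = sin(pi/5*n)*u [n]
Z{sin(w0*n)*u[n]} = z*sin(w0)/(z^2-2z*cos(w0)+1)
With w0 = pi/5: X(z) = z*sin(pi/5)/(z^2-2z*cos(pi/5)+1)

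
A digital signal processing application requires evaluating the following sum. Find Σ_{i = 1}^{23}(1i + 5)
=1·Σ i+5·23=1·276+115=391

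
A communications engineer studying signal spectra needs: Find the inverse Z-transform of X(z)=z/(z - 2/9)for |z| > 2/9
Standard pair: z/(z-a) <-> a^n * u[n] for causal signals
With a = 2/9: x[n] = (2/9)^n * u[n]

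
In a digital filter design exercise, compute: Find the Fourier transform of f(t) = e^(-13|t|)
Using the standard pair: F{e^(-a|t|)}=2a/(a^2 + omega^2)
With a=13: F(omega)=26/(169 + omega^2)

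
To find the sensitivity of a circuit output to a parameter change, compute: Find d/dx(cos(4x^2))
Chain rule: d/dx[cos(u)] = -sin(u)·u' where u = 4x^2
u' = 8x

Answer: -8x·sin(4x^2)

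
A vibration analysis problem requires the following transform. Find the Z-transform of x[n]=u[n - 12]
Using the time-shift property: Z{u[n-12]}=z^(-12) * z/(z-1)
=z^(-11)/(z-1)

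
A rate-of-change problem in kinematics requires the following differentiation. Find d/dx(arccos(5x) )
d/dx[arccos(u)]=-u'/√(1-u²), u=5x, u'=5

Answer: -5/√(1 - 25x²)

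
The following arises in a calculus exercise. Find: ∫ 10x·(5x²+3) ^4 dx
Let u=5x² + 3, du=10x dx
∫ u^4 du=u^5/5 + C

Answer: (5x² + 3)^5/5 + C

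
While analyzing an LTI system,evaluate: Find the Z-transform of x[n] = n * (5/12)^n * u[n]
Using the property Z{n * a^n * u[n]}=az/(z-a)^2
With a=5/12: X(z)=(5/12)z/(z - 5/12)^2, |z| > 5/12

Answer: (5/12)z/(z - 5/12)^2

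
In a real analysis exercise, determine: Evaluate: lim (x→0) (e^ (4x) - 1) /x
L'Hôpital (0/0): lim 4e^(4x)/1 = 4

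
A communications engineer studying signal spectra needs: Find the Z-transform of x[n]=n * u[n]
Standard pair: Z{n*u[n]}=z/(z-1)^2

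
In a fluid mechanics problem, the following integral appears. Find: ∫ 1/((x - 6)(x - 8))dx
Partial fractions: 1/((x-6)(x-8))=A/(x-6) + B/(x-8)
A=-1/2, B=1/2
∫ [-1/2· 1/(x-6) + 1/2· 1/(x-8)] dx
=(1/2)[ln|x-8| - ln|x-6|] + C

Answer: (1/2)·ln|(x-8)/(x-6)| + C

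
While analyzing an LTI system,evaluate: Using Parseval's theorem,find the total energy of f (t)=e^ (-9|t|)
Parseval's theorem: E=integral |f(t)|^2 dt=(1/2pi) integral |F(omega)|^2 domega
E=integral_{-inf}^{inf} e^(-18|t|) dt=2 * integral_0^inf e^(-18t) dt=2/(2 * 9)=1/9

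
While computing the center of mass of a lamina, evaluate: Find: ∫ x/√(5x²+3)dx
Let u = 5x²+3, du = 10x dx
∫ (1/10)·u^(-1/2) du = √u/5+C

Answer: √(5x²+3)/5+C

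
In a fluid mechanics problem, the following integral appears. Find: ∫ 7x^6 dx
Using power rule: ∫ 7x^6 dx = 7/7 x^7+C = x^7+C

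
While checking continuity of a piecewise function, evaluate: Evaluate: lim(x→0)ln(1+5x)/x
L'Hôpital (0/0): lim 5/(1+5x) / 1 = 5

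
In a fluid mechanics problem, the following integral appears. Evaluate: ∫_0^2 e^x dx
Antiderivative: e^x
Evaluate: (e^2 - 1)

Answer: e^2 - 1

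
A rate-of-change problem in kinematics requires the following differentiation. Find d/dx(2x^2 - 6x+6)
Power rule: d/dx(ax^n) = n·a·x^(n-1)
Term by term: 4·x - 6

Answer: 4x - 6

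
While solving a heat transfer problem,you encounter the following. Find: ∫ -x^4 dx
Using power rule: ∫ -x^4 dx = -1/5 x^5 + C = (-1/5)x^5 + C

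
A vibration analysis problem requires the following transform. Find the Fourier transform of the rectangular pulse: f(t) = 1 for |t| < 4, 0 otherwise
F(omega)=integral from -4 to 4 of e^(-j*omega*t) dt
=2*sin(4*omega)/omega=8*sinc(4*omega/pi)

Answer: 2*sin(4*omega)/omega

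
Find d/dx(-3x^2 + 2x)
Power rule: d/dx(ax^n)=n·a·x^(n-1)
Term by term: -6·x + 2

Answer: -6x + 2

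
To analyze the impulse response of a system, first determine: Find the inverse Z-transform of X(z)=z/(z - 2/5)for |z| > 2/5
Standard pair: z/(z-a) <-> a^n * u[n] for causal signals
With a=2/5: x[n]=(2/5)^n * u[n]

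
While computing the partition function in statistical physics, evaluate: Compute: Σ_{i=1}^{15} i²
Using formula: Σ i^2 = n(n+1)(2n+1)/6 = 15·16·31/6 = 1240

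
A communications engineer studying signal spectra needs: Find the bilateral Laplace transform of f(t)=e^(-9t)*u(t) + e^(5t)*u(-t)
For e^(-9t) * u(t): L=1/(s + 9), Re(s) > -9
For e^(5t) * u(-t): L=-1/(s-5), Re(s) < 5
Combined: F(s)=1/(s + 9) - 1/(s-5), -9 < Re(s) < 5

Answer: 1/(s + 9) - 1/(s-5), ROC: -9 < Re(s) < 5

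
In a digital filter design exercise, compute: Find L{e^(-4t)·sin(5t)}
First shifting: L{e^(at)f(t)}=F(s-a)
L{sin(5t)}=5/(s²+25)
Shift: 5/((s+4)²+25)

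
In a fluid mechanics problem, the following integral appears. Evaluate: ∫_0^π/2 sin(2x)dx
Antiderivative: -cos(2x)/2
Evaluate at bounds: [-cos(2·π/2)/2] - [-cos(2·0)/2]
=(-(-1)+(1))/2=1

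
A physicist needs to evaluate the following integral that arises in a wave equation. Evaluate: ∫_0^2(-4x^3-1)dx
Step 1: Find antiderivative F(x) = -x^4 - x
Step 2: F(2) - F(0) = -18 - (0) = -18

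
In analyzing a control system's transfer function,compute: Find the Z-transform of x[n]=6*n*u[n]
Z{n * u[n]}=z/(z-1)^2
By linearity: Z{6 * n * u[n]}=6z/(z-1)^2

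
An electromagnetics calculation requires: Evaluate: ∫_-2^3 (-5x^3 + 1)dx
Step 1: Find antiderivative F(x)=(-5/4)x^4 + x
Step 2: F(3) - F(-2)=-393/4 - (-22)=-305/4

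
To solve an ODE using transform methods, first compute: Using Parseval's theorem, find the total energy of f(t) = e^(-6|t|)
Parseval's theorem: E=integral |f(t)|^2 dt=(1/2pi) integral |F(omega)|^2 domega
E=integral_{-inf}^{inf} e^(-12|t|) dt=2 * integral_0^inf e^(-12t) dt=2/(2 * 6)=1/6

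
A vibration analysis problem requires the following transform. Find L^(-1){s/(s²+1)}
L^(-1){s/(s²+w²)} = cos(wt)
Here w = 1

Answer: cos(t)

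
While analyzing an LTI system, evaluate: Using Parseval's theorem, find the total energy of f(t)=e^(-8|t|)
Parseval's theorem: E=integral |f(t)|^2 dt=(1/2pi) integral |F(omega)|^2 domega
E=integral_{-inf}^{inf} e^(-16|t|) dt=2*integral_0^inf e^(-16t) dt=2/(2*8)=1/8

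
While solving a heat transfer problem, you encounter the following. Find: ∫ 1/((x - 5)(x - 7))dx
Partial fractions: 1/((x-5)(x-7)) = A/(x-5)+B/(x-7)
A = -1/2, B = 1/2
∫ [-1/2· 1/(x-5)+1/2· 1/(x-7)] dx
= (1/2)[ln|x-7| - ln|x-5|]+C

Answer: (1/2)·ln|(x-7)/(x-5)|+C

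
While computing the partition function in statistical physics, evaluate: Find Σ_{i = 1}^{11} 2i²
= 2·n(n+1)(2n+1)/6 = 2·11·12·23/6 = 1012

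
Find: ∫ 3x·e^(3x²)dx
Let u = 3x², du = 6x dx
∫ (1/2)e^u du = e^u/2+C

Answer: e^(3x²)/2+C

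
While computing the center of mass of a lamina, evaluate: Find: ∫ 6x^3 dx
Using power rule: ∫ 6x^3 dx = 6/4 x^4 + C = (3/2)x^4 + C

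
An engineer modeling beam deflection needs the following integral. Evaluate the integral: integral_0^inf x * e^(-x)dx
This is a Gamma integral. Substitute u = 1x:
integral_0^inf x * e^(-x) dx = (1/1^2) integral_0^inf u^1 * e^(-u) du
= Gamma(2)/1^2 = 1!/1^2 = 1/1

Answer: 1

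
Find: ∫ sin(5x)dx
Using substitution u=5x: ∫ sin(u) du/5=-cos(u)/5 + C

Answer: (-1/5)cos(5x) + C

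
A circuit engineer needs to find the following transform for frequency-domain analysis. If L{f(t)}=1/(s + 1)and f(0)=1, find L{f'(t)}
L{f'(t)} = s·F(s) - f(0) = s/(s + 1) - 1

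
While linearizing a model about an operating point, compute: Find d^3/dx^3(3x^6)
Apply power rule 3 times:
d^1: 18x^5
d^2: 90x^4
d^3: 360x^3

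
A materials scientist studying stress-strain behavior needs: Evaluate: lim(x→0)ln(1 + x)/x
L'Hôpital (0/0): lim 1/(1 + x) / 1 = 1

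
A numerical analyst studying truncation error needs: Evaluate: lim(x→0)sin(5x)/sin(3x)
sin(u) ≈ u for small u:
sin(5x)/sin(3x) ≈ 5x/(3x)=5/3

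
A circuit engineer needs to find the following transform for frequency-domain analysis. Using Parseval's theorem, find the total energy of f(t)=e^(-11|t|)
Parseval's theorem: E=integral |f(t)|^2 dt=(1/2pi) integral |F(omega)|^2 domega
E=integral_{-inf}^{inf} e^(-22|t|) dt=2 * integral_0^inf e^(-22t) dt=2/(2 * 11)=1/11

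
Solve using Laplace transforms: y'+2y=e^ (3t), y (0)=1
Take L: sY - 1 + 2Y = 1/(s-3)
Y(s + 2) = 1/(s-3) + 1
Y = 1/((s-3)(s + 2)) + 1/(s + 2)
Partial fractions: 1/((s-3)(s + 2)) = (1/5)/(s-3) - (1/5)/(s + 2)
So Y = (1/5)/(s-3) + (4/5)/(s + 2)
Inverse Laplace transform (L^(-1){1/(s-3)} = e^(3t), L^(-1){1/(s + 2)} = e^(-2t)):

Answer: y(t) = (1/5)·e^(3t) + (4/5)·e^(-2t)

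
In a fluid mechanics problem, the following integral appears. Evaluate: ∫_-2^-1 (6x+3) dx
Step 1: Find antiderivative F(x) = 3x^2+3x
Step 2: F(-1) - F(-2) = 0 - (6) = -6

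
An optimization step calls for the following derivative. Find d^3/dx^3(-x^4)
Apply power rule 3 times:
d^1: -4x^3
d^2: -12x^2
d^3: -24x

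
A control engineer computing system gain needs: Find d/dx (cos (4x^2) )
Chain rule: d/dx[cos(u)] = -sin(u)·u' where u = 4x^2
u' = 8x

Answer: -8x·sin(4x^2)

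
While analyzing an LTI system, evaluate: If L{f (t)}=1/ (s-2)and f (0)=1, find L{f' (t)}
L{f'(t)} = s·F(s) - f(0) = s/(s-2) - 1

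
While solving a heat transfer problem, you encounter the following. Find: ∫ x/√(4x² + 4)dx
Let u = 4x² + 4, du = 8x dx
∫ (1/8)·u^(-1/2) du = √u/4 + C

Answer: √(4x² + 4)/4 + C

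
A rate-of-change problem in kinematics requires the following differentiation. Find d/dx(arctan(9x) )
d/dx[arctan(u)]=u'/(1+u²), u=9x, u'=9

Answer: 9/(1+81x²)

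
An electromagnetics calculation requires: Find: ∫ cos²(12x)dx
Using identity cos²(u)=(1 + cos(2u))/2:
∫ (1 + cos(24x))/2 dx=x/2 + sin(24x)/48 + C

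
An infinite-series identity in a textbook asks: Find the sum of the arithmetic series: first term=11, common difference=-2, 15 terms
Last term: a_n=11+(15-1)·-2=-17
Sum=n(a_1+a_n)/2=15(11+(-17))/2=-45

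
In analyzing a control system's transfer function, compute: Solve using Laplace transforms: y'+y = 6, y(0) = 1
Take L of both sides: sY(s)-1+Y(s)=6/s
Y(s)(s+1)=6/s+1
Y(s)=6/(s(s+1))+1/(s+1)
Partial fractions: 6/(s(s+1))=6/s - 6/(s+1)
So Y(s)=6/s - 5/(s+1)
Inverse transform (L^(-1){1/s}=1, L^(-1){1/(s+1)}=e^(-t)):

Answer: y(t)=6-5·e^(-t)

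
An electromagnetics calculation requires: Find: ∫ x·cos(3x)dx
By parts: u = x, dv = cos(3x) dx
du = dx, v = sin(3x)/3
= x·sin(3x)/3 + cos(3x)/3² + C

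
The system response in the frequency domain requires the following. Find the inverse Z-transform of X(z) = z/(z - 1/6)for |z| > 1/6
Standard pair: z/(z-a) <-> a^n*u[n] for causal signals
With a=1/6: x[n]=(1/6)^n*u[n]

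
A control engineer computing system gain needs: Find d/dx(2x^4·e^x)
Product rule: (fg)'=f'g + fg'
f=2x^4, f'=8x^3
g=e^x, g'=e^x

Answer: 8x^3·e^x + 2x^4·e^x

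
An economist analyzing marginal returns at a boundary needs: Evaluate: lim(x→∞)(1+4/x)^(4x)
Rewrite as [(1 + 4/x)^x]^4.
lim(1 + 4/x)^x = e^4, so limit = (e^4)^4 = e^16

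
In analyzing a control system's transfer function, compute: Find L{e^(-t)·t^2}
First shifting: L{e^(at)f(t)}=F(s-a)
L{t^2}=2/s^3
Shift s → s+1: 2/(s+1)^3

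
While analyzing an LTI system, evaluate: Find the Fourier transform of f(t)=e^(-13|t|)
Using the standard pair: F{e^(-a|t|)}=2a/(a^2+omega^2)
With a=13: F(omega)=26/(169+omega^2)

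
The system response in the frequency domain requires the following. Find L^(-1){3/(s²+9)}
L^(-1){w/(s²+w²)}=sin(wt)
Here w=3

Answer: sin(3t)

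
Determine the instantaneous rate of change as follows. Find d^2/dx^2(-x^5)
Apply power rule 2 times:
d^1: -5x^4
d^2: -20x^3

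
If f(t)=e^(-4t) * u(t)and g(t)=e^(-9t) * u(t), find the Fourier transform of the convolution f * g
By the convolution theorem: F{f * g}=F(omega) * G(omega)
F(omega)=1/(4+j * omega), G(omega)=1/(9+j * omega)
F{f * g}=1/((4+j * omega)(9+j * omega))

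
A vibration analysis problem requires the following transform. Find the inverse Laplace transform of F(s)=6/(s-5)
L^(-1){6/(s-a)} = c·e^(at)
Here a = 5, c = 6

Answer: 6e^(5t)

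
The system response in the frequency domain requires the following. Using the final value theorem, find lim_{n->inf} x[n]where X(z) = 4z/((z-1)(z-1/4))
Final value theorem: lim x[n] = lim_{z->1} (z-1)*X(z)
(z-1)*X(z) = 4z/(z-1/4)
As z->1: 4/(1-1/4) = 4/(3/4) = 16/3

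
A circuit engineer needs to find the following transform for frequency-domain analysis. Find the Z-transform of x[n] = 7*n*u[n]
Z{n * u[n]} = z/(z-1)^2
By linearity: Z{7 * n * u[n]} = 7z/(z-1)^2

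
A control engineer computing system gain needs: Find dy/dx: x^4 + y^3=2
Differentiate: 4x^3 + 3y^2·(dy/dx) = 0
dy/dx = -4x^3/(3y^2)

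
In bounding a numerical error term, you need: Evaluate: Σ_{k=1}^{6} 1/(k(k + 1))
Partial fractions: 1/(k(k+1)) = 1/k - 1/(k+1)
Telescoping sum: 1(1-1/7) = 1·6/7

Answer: 6/7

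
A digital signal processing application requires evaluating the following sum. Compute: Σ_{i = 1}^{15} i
Using formula: Σ i^1 = n(n + 1)/2 = 15·16/2 = 120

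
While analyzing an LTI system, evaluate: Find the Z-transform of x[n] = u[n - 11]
Using the time-shift property: Z{u[n-11]} = z^(-11)*z/(z-1)
= z^(-10)/(z-1)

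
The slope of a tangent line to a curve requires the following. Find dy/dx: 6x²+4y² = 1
Differentiate: 12x+8y·(dy/dx)=0
dy/dx=-12x/(8y)=-(3/2)·(x/y)

Answer: dy/dx=-(3/2)·(x/y)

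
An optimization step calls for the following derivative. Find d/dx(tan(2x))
Chain rule: d/dx[tan(u)]=sec²(u)·u' where u=2x
u'=2

Answer: 2·sec²(2x)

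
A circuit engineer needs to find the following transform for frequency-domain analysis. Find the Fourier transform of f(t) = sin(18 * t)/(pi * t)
sin(W * t)/(pi * t)=(W/pi) * sinc(W * t/pi) is the impulse response of the ideal low-pass filter with cutoff W (here W=18).
Its Fourier transform is a rectangular function:
F(omega)=1 for |omega| < 18, 0 otherwise

Answer: rect(omega/36) [i.e., 1 for |omega| < 18, 0 otherwise]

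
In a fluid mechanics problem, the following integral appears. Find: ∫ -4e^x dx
Since d/dx[e^x] = + e^x, we get -4e^x + C

Answer: -4e^x + C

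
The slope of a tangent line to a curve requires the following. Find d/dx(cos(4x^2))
Chain rule: d/dx[cos(u)] = -sin(u)·u' where u = 4x^2
u' = 8x

Answer: -8x·sin(4x^2)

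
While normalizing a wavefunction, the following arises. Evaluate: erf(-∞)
erf(-∞)=-1 (the error function is odd, so erf(-∞)=-erf(∞)=-1)

Answer: -1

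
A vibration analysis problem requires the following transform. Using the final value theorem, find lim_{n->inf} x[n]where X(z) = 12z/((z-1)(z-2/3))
Final value theorem: lim x[n] = lim_{z->1} (z-1)*X(z)
(z-1)*X(z) = 12z/(z-2/3)
As z->1: 12/(1-2/3) = 12/(1/3) = 36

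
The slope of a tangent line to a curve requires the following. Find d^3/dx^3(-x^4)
Apply power rule 3 times:
d^1: -4x^3
d^2: -12x^2
d^3: -24x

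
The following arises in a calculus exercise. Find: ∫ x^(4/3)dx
Power rule: ∫ x^(4/3) dx=x^(7/3)/(7/3) + C

Answer: (3/7)·x^(7/3) + C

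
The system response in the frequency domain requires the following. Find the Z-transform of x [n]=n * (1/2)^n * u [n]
Using the property Z{n*a^n*u[n]}=az/(z-a)^2
With a=1/2: X(z)=(1/2)z/(z - 1/2)^2, |z| > 1/2

Answer: (1/2)z/(z - 1/2)^2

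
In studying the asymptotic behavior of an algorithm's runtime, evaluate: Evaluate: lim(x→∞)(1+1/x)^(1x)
Rewrite as [(1 + 1/x)^x]^1.
lim(1 + 1/x)^x=e^1, so limit=(e^1)^1=e^1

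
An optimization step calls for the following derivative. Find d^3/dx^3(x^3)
Apply power rule 3 times:
d^1: 3x^2
d^2: 6x
d^3: 6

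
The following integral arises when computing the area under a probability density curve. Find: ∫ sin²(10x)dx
Using identity sin²(u) = (1 - cos(2u))/2:
∫ (1 - cos(20x))/2 dx = x/2 - sin(20x)/40+C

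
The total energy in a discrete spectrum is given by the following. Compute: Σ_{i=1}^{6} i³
Using formula: Σ i^3 = [n(n+1)/2]² = [6·7/2]² = 441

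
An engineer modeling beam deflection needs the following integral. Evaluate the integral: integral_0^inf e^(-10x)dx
integral_0^inf e^(-10x) dx = [-1/10*e^(-10x)]_0^inf
= 0 - (-1/10) = 1/10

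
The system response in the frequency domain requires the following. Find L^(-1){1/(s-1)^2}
L^(-1){1/(s-a)^n} = t^(n-1)·e^(at)/(n-1)!
Here a = 1, n = 2: t^1·e^(t)/1

Answer: t·e^(t)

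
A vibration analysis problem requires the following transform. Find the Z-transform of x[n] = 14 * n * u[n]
Z{n*u[n]}=z/(z-1)^2
By linearity: Z{14*n*u[n]}=14z/(z-1)^2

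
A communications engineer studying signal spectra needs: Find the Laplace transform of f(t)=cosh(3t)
L{cosh(at)} = s/(s²-a²)
L{cosh(3t)} = s/(s²-9)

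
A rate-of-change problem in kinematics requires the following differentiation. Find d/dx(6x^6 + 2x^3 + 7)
Power rule: d/dx(ax^n) = n·a·x^(n-1)
Term by term: 36·x^5 + 6·x^2

Answer: 36x^5 + 6x^2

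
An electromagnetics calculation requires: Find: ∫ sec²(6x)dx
Since d/dx[tan(6x)]=6sec²(6x), integral=tan(6x)/6+C

Answer: (1/6)tan(6x)+C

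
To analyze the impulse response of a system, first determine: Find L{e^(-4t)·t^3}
First shifting: L{e^(at)f(t)}=F(s-a)
L{t^3}=6/s^4
Shift s → s + 4: 6/(s + 4)^4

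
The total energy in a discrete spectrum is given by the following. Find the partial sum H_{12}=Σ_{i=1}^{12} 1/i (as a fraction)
H_12=1 + 1/2 + 1/3 + ... + 1/12
=86021/27720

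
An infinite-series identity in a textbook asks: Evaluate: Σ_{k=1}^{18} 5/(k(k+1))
Partial fractions: 5/(k(k + 1))=5/k - 5/(k + 1)
Telescoping sum: 5(1 - 1/19)=5·18/19

Answer: 90/19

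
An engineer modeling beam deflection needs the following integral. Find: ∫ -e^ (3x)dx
Since d/dx[e^(3x)]=3e^(3x), we get -1/3 e^(3x)+C

Answer: (-1/3)e^(3x)+C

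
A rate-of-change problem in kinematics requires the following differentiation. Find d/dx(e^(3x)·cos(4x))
Product rule: (fg)'=f'g+fg'
f=e^(3x), f'=3·e^(3x)
g=cos(4x), g'=-4·sin(4x)

Answer: 3·e^(3x)·cos(4x)-4·e^(3x)·sin(4x)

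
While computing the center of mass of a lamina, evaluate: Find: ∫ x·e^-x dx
Integration by parts: u = x, dv = e^-x dx
du = dx, v = -e^-x
= -x·e^-x - ∫ -e^-x dx
= -x·e^-x - e^-x+C

Answer: -e^-x(x+1)+C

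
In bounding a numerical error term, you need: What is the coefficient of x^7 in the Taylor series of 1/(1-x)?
1/(1-x)=Σ x^n for |x|<1
All coefficients are 1

Answer: 1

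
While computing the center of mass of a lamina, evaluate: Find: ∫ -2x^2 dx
Using power rule: ∫ -2x^2 dx=-2/3 x^3+C=(-2/3)x^3+C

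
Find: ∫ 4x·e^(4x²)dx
Let u=4x², du=8x dx
∫ (1/2)e^u du=e^u/2 + C

Answer: e^(4x²)/2 + C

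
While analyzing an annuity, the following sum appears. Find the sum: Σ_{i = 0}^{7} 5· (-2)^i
Geometric series: S=a(1 - r^n)/(1 - r)
a=5, r=-2, n=8
S=5(1-256)/3=-425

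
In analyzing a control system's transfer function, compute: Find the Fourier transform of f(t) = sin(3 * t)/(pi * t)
sin(W*t)/(pi*t) = (W/pi)*sinc(W*t/pi) is the impulse response of the ideal low-pass filter with cutoff W (here W = 3).
Its Fourier transform is a rectangular function:
F(omega) = 1 for |omega| < 3, 0 otherwise

Answer: rect(omega/6) [i.e., 1 for |omega| < 3, 0 otherwise]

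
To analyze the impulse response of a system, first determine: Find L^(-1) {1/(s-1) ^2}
L^(-1){1/(s-a)^n} = t^(n-1)·e^(at)/(n-1)!
Here a = 1, n = 2: t^1·e^(t)/1

Answer: t·e^(t)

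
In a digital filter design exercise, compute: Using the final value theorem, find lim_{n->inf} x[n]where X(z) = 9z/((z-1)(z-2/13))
Final value theorem: lim x[n]=lim_{z->1} (z-1)*X(z)
(z-1)*X(z)=9z/(z-2/13)
As z->1: 9/(1 - 2/13)=9/(11/13)=117/11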